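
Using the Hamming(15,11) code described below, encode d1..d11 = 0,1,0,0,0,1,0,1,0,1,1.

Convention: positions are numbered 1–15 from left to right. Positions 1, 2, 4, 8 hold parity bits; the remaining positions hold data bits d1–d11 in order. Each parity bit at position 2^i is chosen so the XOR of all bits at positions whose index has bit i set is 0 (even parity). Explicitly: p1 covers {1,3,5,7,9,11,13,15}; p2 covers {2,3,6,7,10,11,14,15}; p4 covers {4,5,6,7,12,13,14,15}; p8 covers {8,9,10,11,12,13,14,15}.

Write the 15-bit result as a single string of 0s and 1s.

Place data at non-parity positions: p1 p2 0 p4 1 0 0 p8 0 1 0 1 0 1 1
p1 (pos 1,3,5,7,9,11,13,15): XOR of data positions = 0⊕1⊕0⊕0⊕0⊕0⊕1 = 0
p2 (pos 2,3,6,7,10,11,14,15): XOR of data positions = 0⊕0⊕0⊕1⊕0⊕1⊕1 = 1
p4 (pos 4,5,6,7,12,13,14,15): XOR of data positions = 1⊕0⊕0⊕1⊕0⊕1⊕1 = 0
p8 (pos 8,9,10,11,12,13,14,15): XOR of data positions = 0⊕1⊕0⊕1⊕0⊕1⊕1 = 0
Codeword: 010010000101011

010010000101011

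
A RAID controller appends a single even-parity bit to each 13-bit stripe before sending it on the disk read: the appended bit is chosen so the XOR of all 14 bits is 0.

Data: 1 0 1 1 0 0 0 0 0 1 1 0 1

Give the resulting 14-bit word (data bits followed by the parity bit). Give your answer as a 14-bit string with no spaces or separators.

XOR of the 13 data bits: 1⊕0⊕1⊕1⊕0⊕0⊕0⊕0⊕0⊕1⊕1⊕0⊕1 = 0
Parity bit = 0 (so all 14 bits XOR to 0).

10110000011010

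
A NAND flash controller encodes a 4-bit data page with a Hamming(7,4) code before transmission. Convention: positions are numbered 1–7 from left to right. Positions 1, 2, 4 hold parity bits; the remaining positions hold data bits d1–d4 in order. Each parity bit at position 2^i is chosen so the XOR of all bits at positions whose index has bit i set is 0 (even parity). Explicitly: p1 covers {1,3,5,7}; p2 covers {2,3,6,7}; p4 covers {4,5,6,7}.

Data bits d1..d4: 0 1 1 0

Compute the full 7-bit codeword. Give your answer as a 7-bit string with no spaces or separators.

Place data at non-parity positions: p1 p2 0 p4 1 1 0
p1 (pos 1,3,5,7): XOR of data positions = 0⊕1⊕0 = 1
p2 (pos 2,3,6,7): XOR of data positions = 0⊕1⊕0 = 1
p4 (pos 4,5,6,7): XOR of data positions = 1⊕1⊕0 = 0
Codeword: 1100110

1100110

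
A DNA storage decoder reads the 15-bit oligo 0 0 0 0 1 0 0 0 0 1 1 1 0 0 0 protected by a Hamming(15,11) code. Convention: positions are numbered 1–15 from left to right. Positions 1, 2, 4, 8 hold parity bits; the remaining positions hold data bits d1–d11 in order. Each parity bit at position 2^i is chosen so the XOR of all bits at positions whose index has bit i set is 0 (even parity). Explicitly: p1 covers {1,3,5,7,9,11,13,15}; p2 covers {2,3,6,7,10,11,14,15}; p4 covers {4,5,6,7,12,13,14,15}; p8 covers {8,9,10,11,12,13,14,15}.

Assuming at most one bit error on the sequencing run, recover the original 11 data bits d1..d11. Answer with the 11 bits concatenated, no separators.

01000111000

s1 (pos 1,3,5,7,9,11,13,15): 0⊕0⊕1⊕0⊕0⊕1⊕0⊕0 = 0
s2 (pos 2,3,6,7,10,11,14,15): 0⊕0⊕0⊕0⊕1⊕1⊕0⊕0 = 0
s4 (pos 4,5,6,7,12,13,14,15): 0⊕1⊕0⊕0⊕1⊕0⊕0⊕0 = 0
s8 (pos 8,9,10,11,12,13,14,15): 0⊕0⊕1⊕1⊕1⊕0⊕0⊕0 = 1
Syndrome s8…s1 = 1000 → error at position 8.
Flip position 8: 000010000111000 → 000010010111000
Read data bits from positions 3,5,6,7,9,10,11,12,13,14,15: 01000111000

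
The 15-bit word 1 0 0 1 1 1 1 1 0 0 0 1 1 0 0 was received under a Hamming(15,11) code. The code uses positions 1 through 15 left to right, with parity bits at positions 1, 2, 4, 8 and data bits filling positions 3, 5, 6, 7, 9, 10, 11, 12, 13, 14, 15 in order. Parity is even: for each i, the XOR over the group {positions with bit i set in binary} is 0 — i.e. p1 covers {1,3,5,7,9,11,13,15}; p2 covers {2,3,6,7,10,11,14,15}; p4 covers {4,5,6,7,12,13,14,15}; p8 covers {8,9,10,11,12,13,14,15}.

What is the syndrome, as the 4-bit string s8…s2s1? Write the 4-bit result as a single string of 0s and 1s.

1000

s1 (pos 1,3,5,7,9,11,13,15): 1⊕0⊕1⊕1⊕0⊕0⊕1⊕0 = 0
s2 (pos 2,3,6,7,10,11,14,15): 0⊕0⊕1⊕1⊕0⊕0⊕0⊕0 = 0
s4 (pos 4,5,6,7,12,13,14,15): 1⊕1⊕1⊕1⊕1⊕1⊕0⊕0 = 0
s8 (pos 8,9,10,11,12,13,14,15): 1⊕0⊕0⊕0⊕1⊕1⊕0⊕0 = 1
Syndrome s8…s1 = 1000 → error at position 8.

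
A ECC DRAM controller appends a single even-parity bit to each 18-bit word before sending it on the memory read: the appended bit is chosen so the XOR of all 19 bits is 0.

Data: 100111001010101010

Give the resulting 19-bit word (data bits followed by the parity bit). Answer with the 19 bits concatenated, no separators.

XOR of the 18 data bits: 1⊕0⊕0⊕1⊕1⊕1⊕0⊕0⊕1⊕0⊕1⊕0⊕1⊕0⊕1⊕0⊕1⊕0 = 1
Parity bit = 1 (so all 19 bits XOR to 0).

1001110010101010101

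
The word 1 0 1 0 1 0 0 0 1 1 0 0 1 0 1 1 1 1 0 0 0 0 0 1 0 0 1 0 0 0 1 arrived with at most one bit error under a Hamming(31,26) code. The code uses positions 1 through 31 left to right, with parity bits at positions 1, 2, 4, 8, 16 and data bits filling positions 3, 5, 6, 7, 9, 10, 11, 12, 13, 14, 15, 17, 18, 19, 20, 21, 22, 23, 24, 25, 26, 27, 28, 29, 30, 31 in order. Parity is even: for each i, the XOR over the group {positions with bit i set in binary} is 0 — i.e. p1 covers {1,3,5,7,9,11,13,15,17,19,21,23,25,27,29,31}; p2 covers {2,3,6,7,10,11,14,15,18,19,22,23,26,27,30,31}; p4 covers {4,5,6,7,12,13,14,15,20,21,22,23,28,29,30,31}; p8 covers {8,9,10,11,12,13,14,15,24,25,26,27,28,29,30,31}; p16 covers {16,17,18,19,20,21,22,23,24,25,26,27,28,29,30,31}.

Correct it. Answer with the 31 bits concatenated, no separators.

1010100001001011110000010010001

s1 (pos 1,3,5,7,9,11,13,15,17,19,21,23,25,27,29,31): 1⊕1⊕1⊕0⊕1⊕0⊕1⊕1⊕1⊕0⊕0⊕0⊕0⊕1⊕0⊕1 = 1
s2 (pos 2,3,6,7,10,11,14,15,18,19,22,23,26,27,30,31): 0⊕1⊕0⊕0⊕1⊕0⊕0⊕1⊕1⊕0⊕0⊕0⊕0⊕1⊕0⊕1 = 0
s4 (pos 4,5,6,7,12,13,14,15,20,21,22,23,28,29,30,31): 0⊕1⊕0⊕0⊕0⊕1⊕0⊕1⊕0⊕0⊕0⊕0⊕0⊕0⊕0⊕1 = 0
s8 (pos 8,9,10,11,12,13,14,15,24,25,26,27,28,29,30,31): 0⊕1⊕1⊕0⊕0⊕1⊕0⊕1⊕1⊕0⊕0⊕1⊕0⊕0⊕0⊕1 = 1
s16 (pos 16,17,18,19,20,21,22,23,24,25,26,27,28,29,30,31): 1⊕1⊕1⊕0⊕0⊕0⊕0⊕0⊕1⊕0⊕0⊕1⊕0⊕0⊕0⊕1 = 0
Syndrome s16…s1 = 01001 → error at position 9.
Flip position 9: 1010100011001011110000010010001 → 1010100001001011110000010010001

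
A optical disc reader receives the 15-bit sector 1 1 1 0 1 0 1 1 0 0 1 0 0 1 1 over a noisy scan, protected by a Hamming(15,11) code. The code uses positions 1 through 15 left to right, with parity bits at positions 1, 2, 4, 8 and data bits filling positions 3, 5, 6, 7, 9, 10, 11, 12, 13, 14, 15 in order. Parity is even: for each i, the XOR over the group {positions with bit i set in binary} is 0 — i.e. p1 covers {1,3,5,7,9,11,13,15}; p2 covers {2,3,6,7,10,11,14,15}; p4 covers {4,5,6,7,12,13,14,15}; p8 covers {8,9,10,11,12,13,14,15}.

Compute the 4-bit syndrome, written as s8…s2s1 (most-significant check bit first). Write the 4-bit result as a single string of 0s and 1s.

s1 (pos 1,3,5,7,9,11,13,15): 1⊕1⊕1⊕1⊕0⊕1⊕0⊕1 = 0
s2 (pos 2,3,6,7,10,11,14,15): 1⊕1⊕0⊕1⊕0⊕1⊕1⊕1 = 0
s4 (pos 4,5,6,7,12,13,14,15): 0⊕1⊕0⊕1⊕0⊕0⊕1⊕1 = 0
s8 (pos 8,9,10,11,12,13,14,15): 1⊕0⊕0⊕1⊕0⊕0⊕1⊕1 = 0
Syndrome s8…s1 = 0000 → no error.

0000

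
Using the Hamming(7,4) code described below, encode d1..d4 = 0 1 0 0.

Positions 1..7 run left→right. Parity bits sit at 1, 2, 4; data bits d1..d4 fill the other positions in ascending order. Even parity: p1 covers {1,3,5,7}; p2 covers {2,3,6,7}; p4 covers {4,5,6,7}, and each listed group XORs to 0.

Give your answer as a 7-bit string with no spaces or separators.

Place data at non-parity positions: p1 p2 0 p4 1 0 0
p1 (pos 1,3,5,7): XOR of data positions = 0⊕1⊕0 = 1
p2 (pos 2,3,6,7): XOR of data positions = 0⊕0⊕0 = 0
p4 (pos 4,5,6,7): XOR of data positions = 1⊕0⊕0 = 1
Codeword: 1001100

1001100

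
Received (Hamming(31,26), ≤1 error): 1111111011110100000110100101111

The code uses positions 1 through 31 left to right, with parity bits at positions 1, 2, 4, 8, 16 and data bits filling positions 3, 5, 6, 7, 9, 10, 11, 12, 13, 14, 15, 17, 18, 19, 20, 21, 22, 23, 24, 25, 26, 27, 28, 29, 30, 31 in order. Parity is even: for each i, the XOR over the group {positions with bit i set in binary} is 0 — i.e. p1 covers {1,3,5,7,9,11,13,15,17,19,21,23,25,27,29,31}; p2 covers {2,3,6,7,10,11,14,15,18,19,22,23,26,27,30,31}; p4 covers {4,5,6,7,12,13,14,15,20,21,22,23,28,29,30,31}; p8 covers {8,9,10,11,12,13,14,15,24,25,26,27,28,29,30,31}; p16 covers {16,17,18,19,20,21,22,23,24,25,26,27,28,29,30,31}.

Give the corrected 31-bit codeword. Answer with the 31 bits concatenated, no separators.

1111101011110100000110100101111

s1 (pos 1,3,5,7,9,11,13,15,17,19,21,23,25,27,29,31): 1⊕1⊕1⊕1⊕1⊕1⊕0⊕0⊕0⊕0⊕1⊕1⊕0⊕0⊕1⊕1 = 0
s2 (pos 2,3,6,7,10,11,14,15,18,19,22,23,26,27,30,31): 1⊕1⊕1⊕1⊕1⊕1⊕1⊕0⊕0⊕0⊕0⊕1⊕1⊕0⊕1⊕1 = 1
s4 (pos 4,5,6,7,12,13,14,15,20,21,22,23,28,29,30,31): 1⊕1⊕1⊕1⊕1⊕0⊕1⊕0⊕1⊕1⊕0⊕1⊕1⊕1⊕1⊕1 = 1
s8 (pos 8,9,10,11,12,13,14,15,24,25,26,27,28,29,30,31): 0⊕1⊕1⊕1⊕1⊕0⊕1⊕0⊕0⊕0⊕1⊕0⊕1⊕1⊕1⊕1 = 0
s16 (pos 16,17,18,19,20,21,22,23,24,25,26,27,28,29,30,31): 0⊕0⊕0⊕0⊕1⊕1⊕0⊕1⊕0⊕0⊕1⊕0⊕1⊕1⊕1⊕1 = 0
Syndrome s16…s1 = 00110 → error at position 6.
Flip position 6: 1111111011110100000110100101111 → 1111101011110100000110100101111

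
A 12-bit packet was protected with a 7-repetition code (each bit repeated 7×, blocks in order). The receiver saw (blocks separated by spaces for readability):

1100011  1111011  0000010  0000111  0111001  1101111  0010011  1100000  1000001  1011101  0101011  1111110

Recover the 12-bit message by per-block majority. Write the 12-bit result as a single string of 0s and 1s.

110011000111

Block 1 (1100011): 4 ones → 1
Block 2 (1111011): 6 ones → 1
Block 3 (0000010): 1 one → 0
Block 4 (0000111): 3 ones → 0
Block 5 (0111001): 4 ones → 1
Block 6 (1101111): 6 ones → 1
Block 7 (0010011): 3 ones → 0
Block 8 (1100000): 2 ones → 0
Block 9 (1000001): 2 ones → 0
Block 10 (1011101): 5 ones → 1
Block 11 (0101011): 4 ones → 1
Block 12 (1111110): 6 ones → 1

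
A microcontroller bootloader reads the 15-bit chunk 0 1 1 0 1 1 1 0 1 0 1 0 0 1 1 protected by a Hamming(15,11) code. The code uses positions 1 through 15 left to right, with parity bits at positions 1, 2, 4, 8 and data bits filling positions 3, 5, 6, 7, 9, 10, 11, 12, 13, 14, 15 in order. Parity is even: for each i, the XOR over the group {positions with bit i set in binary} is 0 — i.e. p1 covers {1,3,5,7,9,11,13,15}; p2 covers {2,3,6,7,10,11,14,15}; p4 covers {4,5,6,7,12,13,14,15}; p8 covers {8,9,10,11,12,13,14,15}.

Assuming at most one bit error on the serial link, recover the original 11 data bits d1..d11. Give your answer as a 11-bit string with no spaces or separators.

11011010011

s1 (pos 1,3,5,7,9,11,13,15): 0⊕1⊕1⊕1⊕1⊕1⊕0⊕1 = 0
s2 (pos 2,3,6,7,10,11,14,15): 1⊕1⊕1⊕1⊕0⊕1⊕1⊕1 = 1
s4 (pos 4,5,6,7,12,13,14,15): 0⊕1⊕1⊕1⊕0⊕0⊕1⊕1 = 1
s8 (pos 8,9,10,11,12,13,14,15): 0⊕1⊕0⊕1⊕0⊕0⊕1⊕1 = 0
Syndrome s8…s1 = 0110 → error at position 6.
Flip position 6: 011011101010011 → 011010101010011
Read data bits from positions 3,5,6,7,9,10,11,12,13,14,15: 11011010011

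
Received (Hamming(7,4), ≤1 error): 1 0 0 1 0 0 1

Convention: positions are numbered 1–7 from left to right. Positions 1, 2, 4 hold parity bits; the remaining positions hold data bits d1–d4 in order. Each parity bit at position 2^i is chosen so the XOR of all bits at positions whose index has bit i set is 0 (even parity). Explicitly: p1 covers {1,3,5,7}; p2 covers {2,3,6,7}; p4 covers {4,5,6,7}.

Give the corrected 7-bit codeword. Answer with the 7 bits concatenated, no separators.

s1 (pos 1,3,5,7): 1⊕0⊕0⊕1 = 0
s2 (pos 2,3,6,7): 0⊕0⊕0⊕1 = 1
s4 (pos 4,5,6,7): 1⊕0⊕0⊕1 = 0
Syndrome s4…s1 = 010 → error at position 2.
Flip position 2: 1001001 → 1101001

1101001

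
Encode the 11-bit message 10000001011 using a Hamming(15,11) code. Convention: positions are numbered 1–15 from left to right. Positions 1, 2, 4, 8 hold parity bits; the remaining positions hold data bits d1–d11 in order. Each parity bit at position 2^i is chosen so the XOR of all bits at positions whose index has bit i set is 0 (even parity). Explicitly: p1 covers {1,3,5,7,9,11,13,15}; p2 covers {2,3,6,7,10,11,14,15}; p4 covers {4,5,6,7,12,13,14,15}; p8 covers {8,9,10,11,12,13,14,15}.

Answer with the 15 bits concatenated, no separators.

011100010001011

Place data at non-parity positions: p1 p2 1 p4 0 0 0 p8 0 0 0 1 0 1 1
p1 (pos 1,3,5,7,9,11,13,15): XOR of data positions = 1⊕0⊕0⊕0⊕0⊕0⊕1 = 0
p2 (pos 2,3,6,7,10,11,14,15): XOR of data positions = 1⊕0⊕0⊕0⊕0⊕1⊕1 = 1
p4 (pos 4,5,6,7,12,13,14,15): XOR of data positions = 0⊕0⊕0⊕1⊕0⊕1⊕1 = 1
p8 (pos 8,9,10,11,12,13,14,15): XOR of data positions = 0⊕0⊕0⊕1⊕0⊕1⊕1 = 1
Codeword: 011100010001011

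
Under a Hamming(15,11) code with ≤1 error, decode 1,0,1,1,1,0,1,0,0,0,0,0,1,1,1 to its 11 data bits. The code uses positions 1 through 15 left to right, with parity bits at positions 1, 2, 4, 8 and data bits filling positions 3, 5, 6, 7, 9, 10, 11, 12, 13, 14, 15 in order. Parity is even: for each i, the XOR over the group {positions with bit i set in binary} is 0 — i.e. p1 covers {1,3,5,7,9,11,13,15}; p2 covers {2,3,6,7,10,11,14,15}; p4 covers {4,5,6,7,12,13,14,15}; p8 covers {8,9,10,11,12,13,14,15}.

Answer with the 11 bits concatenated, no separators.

s1 (pos 1,3,5,7,9,11,13,15): 1⊕1⊕1⊕1⊕0⊕0⊕1⊕1 = 0
s2 (pos 2,3,6,7,10,11,14,15): 0⊕1⊕0⊕1⊕0⊕0⊕1⊕1 = 0
s4 (pos 4,5,6,7,12,13,14,15): 1⊕1⊕0⊕1⊕0⊕1⊕1⊕1 = 0
s8 (pos 8,9,10,11,12,13,14,15): 0⊕0⊕0⊕0⊕0⊕1⊕1⊕1 = 1
Syndrome s8…s1 = 1000 → error at position 8.
Flip position 8: 101110100000111 → 101110110000111
Read data bits from positions 3,5,6,7,9,10,11,12,13,14,15: 11010000111

11010000111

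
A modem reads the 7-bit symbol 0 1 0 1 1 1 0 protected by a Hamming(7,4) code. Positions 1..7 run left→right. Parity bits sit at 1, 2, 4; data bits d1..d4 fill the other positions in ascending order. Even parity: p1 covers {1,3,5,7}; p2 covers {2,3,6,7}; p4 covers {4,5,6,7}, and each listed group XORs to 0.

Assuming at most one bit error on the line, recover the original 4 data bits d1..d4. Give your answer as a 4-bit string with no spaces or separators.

s1 (pos 1,3,5,7): 0⊕0⊕1⊕0 = 1
s2 (pos 2,3,6,7): 1⊕0⊕1⊕0 = 0
s4 (pos 4,5,6,7): 1⊕1⊕1⊕0 = 1
Syndrome s4…s1 = 101 → error at position 5.
Flip position 5: 0101110 → 0101010
Read data bits from positions 3,5,6,7: 0010

0010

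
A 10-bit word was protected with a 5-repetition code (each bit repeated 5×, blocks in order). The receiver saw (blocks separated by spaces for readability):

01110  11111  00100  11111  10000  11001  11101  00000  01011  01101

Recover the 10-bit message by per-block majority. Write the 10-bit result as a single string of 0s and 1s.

Block 1 (01110): 3 ones → 1
Block 2 (11111): 5 ones → 1
Block 3 (00100): 1 one → 0
Block 4 (11111): 5 ones → 1
Block 5 (10000): 1 one → 0
Block 6 (11001): 3 ones → 1
Block 7 (11101): 4 ones → 1
Block 8 (00000): 0 ones → 0
Block 9 (01011): 3 ones → 1
Block 10 (01101): 3 ones → 1

1101011011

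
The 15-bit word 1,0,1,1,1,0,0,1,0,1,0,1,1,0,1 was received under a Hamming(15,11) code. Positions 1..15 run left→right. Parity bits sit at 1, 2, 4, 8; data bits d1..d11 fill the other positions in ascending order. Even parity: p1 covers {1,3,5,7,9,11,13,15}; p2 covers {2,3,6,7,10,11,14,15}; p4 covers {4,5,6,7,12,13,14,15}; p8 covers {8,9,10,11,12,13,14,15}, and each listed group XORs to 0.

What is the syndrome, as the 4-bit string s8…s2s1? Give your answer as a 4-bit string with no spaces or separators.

s1 (pos 1,3,5,7,9,11,13,15): 1⊕1⊕1⊕0⊕0⊕0⊕1⊕1 = 1
s2 (pos 2,3,6,7,10,11,14,15): 0⊕1⊕0⊕0⊕1⊕0⊕0⊕1 = 1
s4 (pos 4,5,6,7,12,13,14,15): 1⊕1⊕0⊕0⊕1⊕1⊕0⊕1 = 1
s8 (pos 8,9,10,11,12,13,14,15): 1⊕0⊕1⊕0⊕1⊕1⊕0⊕1 = 1
Syndrome s8…s1 = 1111 → error at position 15.

1111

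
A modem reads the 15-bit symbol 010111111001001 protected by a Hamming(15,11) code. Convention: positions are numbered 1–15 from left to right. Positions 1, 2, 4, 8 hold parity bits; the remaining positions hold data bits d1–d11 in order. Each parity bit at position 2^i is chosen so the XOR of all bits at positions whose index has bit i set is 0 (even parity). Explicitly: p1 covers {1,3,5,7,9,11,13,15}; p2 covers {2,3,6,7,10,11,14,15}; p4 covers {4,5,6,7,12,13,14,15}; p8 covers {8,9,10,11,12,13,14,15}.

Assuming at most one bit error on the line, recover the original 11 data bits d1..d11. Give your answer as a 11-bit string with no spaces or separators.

s1 (pos 1,3,5,7,9,11,13,15): 0⊕0⊕1⊕1⊕1⊕0⊕0⊕1 = 0
s2 (pos 2,3,6,7,10,11,14,15): 1⊕0⊕1⊕1⊕0⊕0⊕0⊕1 = 0
s4 (pos 4,5,6,7,12,13,14,15): 1⊕1⊕1⊕1⊕1⊕0⊕0⊕1 = 0
s8 (pos 8,9,10,11,12,13,14,15): 1⊕1⊕0⊕0⊕1⊕0⊕0⊕1 = 0
Syndrome s8…s1 = 0000 → no error.
Read data bits from positions 3,5,6,7,9,10,11,12,13,14,15: 01111001001

01111001001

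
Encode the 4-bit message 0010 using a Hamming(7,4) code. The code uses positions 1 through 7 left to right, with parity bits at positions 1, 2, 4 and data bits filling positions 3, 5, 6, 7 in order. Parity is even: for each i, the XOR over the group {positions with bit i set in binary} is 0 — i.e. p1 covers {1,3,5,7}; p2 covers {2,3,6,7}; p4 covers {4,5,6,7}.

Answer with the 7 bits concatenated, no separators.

0101010

Place data at non-parity positions: p1 p2 0 p4 0 1 0
p1 (pos 1,3,5,7): XOR of data positions = 0⊕0⊕0 = 0
p2 (pos 2,3,6,7): XOR of data positions = 0⊕1⊕0 = 1
p4 (pos 4,5,6,7): XOR of data positions = 0⊕1⊕0 = 1
Codeword: 0101010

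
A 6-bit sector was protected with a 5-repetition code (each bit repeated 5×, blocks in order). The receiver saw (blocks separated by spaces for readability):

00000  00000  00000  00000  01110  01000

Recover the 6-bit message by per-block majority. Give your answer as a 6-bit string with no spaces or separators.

000010

Block 1 (00000): 0 ones → 0
Block 2 (00000): 0 ones → 0
Block 3 (00000): 0 ones → 0
Block 4 (00000): 0 ones → 0
Block 5 (01110): 3 ones → 1
Block 6 (01000): 1 one → 0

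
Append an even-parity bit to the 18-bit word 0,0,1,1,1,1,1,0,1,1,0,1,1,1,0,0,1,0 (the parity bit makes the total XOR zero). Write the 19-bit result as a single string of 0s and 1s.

XOR of the 18 data bits: 0⊕0⊕1⊕1⊕1⊕1⊕1⊕0⊕1⊕1⊕0⊕1⊕1⊕1⊕0⊕0⊕1⊕0 = 1
Parity bit = 1 (so all 19 bits XOR to 0).

0011111011011100101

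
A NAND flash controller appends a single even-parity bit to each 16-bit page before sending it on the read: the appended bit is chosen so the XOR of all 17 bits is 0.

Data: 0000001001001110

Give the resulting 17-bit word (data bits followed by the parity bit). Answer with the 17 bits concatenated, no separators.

XOR of the 16 data bits: 0⊕0⊕0⊕0⊕0⊕0⊕1⊕0⊕0⊕1⊕0⊕0⊕1⊕1⊕1⊕0 = 1
Parity bit = 1 (so all 17 bits XOR to 0).

00000010010011101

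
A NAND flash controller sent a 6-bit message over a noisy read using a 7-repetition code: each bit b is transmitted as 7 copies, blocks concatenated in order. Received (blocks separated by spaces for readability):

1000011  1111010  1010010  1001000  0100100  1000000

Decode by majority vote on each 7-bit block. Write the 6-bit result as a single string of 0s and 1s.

Block 1 (1000011): 3 ones → 0
Block 2 (1111010): 5 ones → 1
Block 3 (1010010): 3 ones → 0
Block 4 (1001000): 2 ones → 0
Block 5 (0100100): 2 ones → 0
Block 6 (1000000): 1 one → 0

010000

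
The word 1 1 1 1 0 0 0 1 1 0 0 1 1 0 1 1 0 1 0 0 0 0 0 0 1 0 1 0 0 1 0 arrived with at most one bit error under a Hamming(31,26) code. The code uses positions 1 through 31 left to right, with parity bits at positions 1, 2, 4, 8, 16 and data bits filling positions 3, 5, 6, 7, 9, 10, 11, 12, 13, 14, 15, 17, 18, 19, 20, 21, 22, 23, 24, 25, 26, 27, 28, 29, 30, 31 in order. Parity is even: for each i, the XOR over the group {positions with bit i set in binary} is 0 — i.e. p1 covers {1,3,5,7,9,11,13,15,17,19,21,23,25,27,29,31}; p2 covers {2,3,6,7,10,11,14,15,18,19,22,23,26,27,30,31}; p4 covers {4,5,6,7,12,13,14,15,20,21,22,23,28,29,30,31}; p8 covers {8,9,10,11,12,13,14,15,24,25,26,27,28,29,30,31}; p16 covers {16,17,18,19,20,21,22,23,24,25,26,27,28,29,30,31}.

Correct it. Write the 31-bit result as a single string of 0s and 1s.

s1 (pos 1,3,5,7,9,11,13,15,17,19,21,23,25,27,29,31): 1⊕1⊕0⊕0⊕1⊕0⊕1⊕1⊕0⊕0⊕0⊕0⊕1⊕1⊕0⊕0 = 1
s2 (pos 2,3,6,7,10,11,14,15,18,19,22,23,26,27,30,31): 1⊕1⊕0⊕0⊕0⊕0⊕0⊕1⊕1⊕0⊕0⊕0⊕0⊕1⊕1⊕0 = 0
s4 (pos 4,5,6,7,12,13,14,15,20,21,22,23,28,29,30,31): 1⊕0⊕0⊕0⊕1⊕1⊕0⊕1⊕0⊕0⊕0⊕0⊕0⊕0⊕1⊕0 = 1
s8 (pos 8,9,10,11,12,13,14,15,24,25,26,27,28,29,30,31): 1⊕1⊕0⊕0⊕1⊕1⊕0⊕1⊕0⊕1⊕0⊕1⊕0⊕0⊕1⊕0 = 0
s16 (pos 16,17,18,19,20,21,22,23,24,25,26,27,28,29,30,31): 1⊕0⊕1⊕0⊕0⊕0⊕0⊕0⊕0⊕1⊕0⊕1⊕0⊕0⊕1⊕0 = 1
Syndrome s16…s1 = 10101 → error at position 21.
Flip position 21: 1111000110011011010000001010010 → 1111000110011011010010001010010

1111000110011011010010001010010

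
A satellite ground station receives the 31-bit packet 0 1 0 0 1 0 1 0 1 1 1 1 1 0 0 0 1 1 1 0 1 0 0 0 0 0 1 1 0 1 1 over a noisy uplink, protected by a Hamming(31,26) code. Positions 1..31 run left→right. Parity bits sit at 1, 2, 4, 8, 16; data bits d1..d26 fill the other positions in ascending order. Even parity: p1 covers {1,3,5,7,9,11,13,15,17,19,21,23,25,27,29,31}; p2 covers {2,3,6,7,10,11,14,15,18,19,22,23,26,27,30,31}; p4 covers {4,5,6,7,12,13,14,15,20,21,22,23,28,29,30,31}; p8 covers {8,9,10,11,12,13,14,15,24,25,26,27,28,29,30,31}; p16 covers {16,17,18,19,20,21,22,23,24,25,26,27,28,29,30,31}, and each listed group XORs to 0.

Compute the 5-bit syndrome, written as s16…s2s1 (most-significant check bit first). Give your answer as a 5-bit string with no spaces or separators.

s1 (pos 1,3,5,7,9,11,13,15,17,19,21,23,25,27,29,31): 0⊕0⊕1⊕1⊕1⊕1⊕1⊕0⊕1⊕1⊕1⊕0⊕0⊕1⊕0⊕1 = 0
s2 (pos 2,3,6,7,10,11,14,15,18,19,22,23,26,27,30,31): 1⊕0⊕0⊕1⊕1⊕1⊕0⊕0⊕1⊕1⊕0⊕0⊕0⊕1⊕1⊕1 = 1
s4 (pos 4,5,6,7,12,13,14,15,20,21,22,23,28,29,30,31): 0⊕1⊕0⊕1⊕1⊕1⊕0⊕0⊕0⊕1⊕0⊕0⊕1⊕0⊕1⊕1 = 0
s8 (pos 8,9,10,11,12,13,14,15,24,25,26,27,28,29,30,31): 0⊕1⊕1⊕1⊕1⊕1⊕0⊕0⊕0⊕0⊕0⊕1⊕1⊕0⊕1⊕1 = 1
s16 (pos 16,17,18,19,20,21,22,23,24,25,26,27,28,29,30,31): 0⊕1⊕1⊕1⊕0⊕1⊕0⊕0⊕0⊕0⊕0⊕1⊕1⊕0⊕1⊕1 = 0
Syndrome s16…s1 = 01010 → error at position 10.

01010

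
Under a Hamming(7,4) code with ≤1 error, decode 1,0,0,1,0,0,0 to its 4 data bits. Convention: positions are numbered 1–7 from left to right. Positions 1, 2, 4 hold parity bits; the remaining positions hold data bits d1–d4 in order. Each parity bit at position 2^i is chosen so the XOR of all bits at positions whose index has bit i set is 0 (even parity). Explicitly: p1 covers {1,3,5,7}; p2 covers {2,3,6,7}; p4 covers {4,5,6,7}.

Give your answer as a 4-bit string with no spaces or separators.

0100

s1 (pos 1,3,5,7): 1⊕0⊕0⊕0 = 1
s2 (pos 2,3,6,7): 0⊕0⊕0⊕0 = 0
s4 (pos 4,5,6,7): 1⊕0⊕0⊕0 = 1
Syndrome s4…s1 = 101 → error at position 5.
Flip position 5: 1001000 → 1001100
Read data bits from positions 3,5,6,7: 0100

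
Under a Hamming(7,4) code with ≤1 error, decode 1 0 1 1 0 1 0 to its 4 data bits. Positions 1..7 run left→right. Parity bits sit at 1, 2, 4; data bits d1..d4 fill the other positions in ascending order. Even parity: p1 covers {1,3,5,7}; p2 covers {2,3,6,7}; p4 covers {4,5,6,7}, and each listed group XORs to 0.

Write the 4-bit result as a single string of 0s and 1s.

s1 (pos 1,3,5,7): 1⊕1⊕0⊕0 = 0
s2 (pos 2,3,6,7): 0⊕1⊕1⊕0 = 0
s4 (pos 4,5,6,7): 1⊕0⊕1⊕0 = 0
Syndrome s4…s1 = 000 → no error.
Read data bits from positions 3,5,6,7: 1010

1010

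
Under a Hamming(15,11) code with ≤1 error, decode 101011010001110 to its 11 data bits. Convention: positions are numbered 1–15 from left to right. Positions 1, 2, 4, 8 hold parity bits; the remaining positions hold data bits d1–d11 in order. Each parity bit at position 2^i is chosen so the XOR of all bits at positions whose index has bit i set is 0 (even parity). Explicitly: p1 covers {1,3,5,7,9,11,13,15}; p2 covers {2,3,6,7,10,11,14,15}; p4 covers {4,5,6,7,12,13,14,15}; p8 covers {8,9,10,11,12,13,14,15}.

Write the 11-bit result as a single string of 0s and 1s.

s1 (pos 1,3,5,7,9,11,13,15): 1⊕1⊕1⊕0⊕0⊕0⊕1⊕0 = 0
s2 (pos 2,3,6,7,10,11,14,15): 0⊕1⊕1⊕0⊕0⊕0⊕1⊕0 = 1
s4 (pos 4,5,6,7,12,13,14,15): 0⊕1⊕1⊕0⊕1⊕1⊕1⊕0 = 1
s8 (pos 8,9,10,11,12,13,14,15): 1⊕0⊕0⊕0⊕1⊕1⊕1⊕0 = 0
Syndrome s8…s1 = 0110 → error at position 6.
Flip position 6: 101011010001110 → 101010010001110
Read data bits from positions 3,5,6,7,9,10,11,12,13,14,15: 11000001110

11000001110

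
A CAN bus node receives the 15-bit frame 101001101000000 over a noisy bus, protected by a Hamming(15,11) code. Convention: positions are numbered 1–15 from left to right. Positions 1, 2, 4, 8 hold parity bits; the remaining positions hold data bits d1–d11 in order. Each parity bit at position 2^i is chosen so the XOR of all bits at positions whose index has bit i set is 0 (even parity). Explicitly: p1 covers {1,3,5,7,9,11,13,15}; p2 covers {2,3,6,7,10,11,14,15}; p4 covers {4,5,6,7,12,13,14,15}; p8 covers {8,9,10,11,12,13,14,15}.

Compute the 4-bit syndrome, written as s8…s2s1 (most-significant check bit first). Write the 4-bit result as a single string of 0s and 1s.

1010

s1 (pos 1,3,5,7,9,11,13,15): 1⊕1⊕0⊕1⊕1⊕0⊕0⊕0 = 0
s2 (pos 2,3,6,7,10,11,14,15): 0⊕1⊕1⊕1⊕0⊕0⊕0⊕0 = 1
s4 (pos 4,5,6,7,12,13,14,15): 0⊕0⊕1⊕1⊕0⊕0⊕0⊕0 = 0
s8 (pos 8,9,10,11,12,13,14,15): 0⊕1⊕0⊕0⊕0⊕0⊕0⊕0 = 1
Syndrome s8…s1 = 1010 → error at position 10.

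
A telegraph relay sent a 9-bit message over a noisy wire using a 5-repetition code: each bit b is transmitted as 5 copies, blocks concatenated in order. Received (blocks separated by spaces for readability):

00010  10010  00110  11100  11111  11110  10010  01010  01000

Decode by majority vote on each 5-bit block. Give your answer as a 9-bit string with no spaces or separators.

000111000

Block 1 (00010): 1 one → 0
Block 2 (10010): 2 ones → 0
Block 3 (00110): 2 ones → 0
Block 4 (11100): 3 ones → 1
Block 5 (11111): 5 ones → 1
Block 6 (11110): 4 ones → 1
Block 7 (10010): 2 ones → 0
Block 8 (01010): 2 ones → 0
Block 9 (01000): 1 one → 0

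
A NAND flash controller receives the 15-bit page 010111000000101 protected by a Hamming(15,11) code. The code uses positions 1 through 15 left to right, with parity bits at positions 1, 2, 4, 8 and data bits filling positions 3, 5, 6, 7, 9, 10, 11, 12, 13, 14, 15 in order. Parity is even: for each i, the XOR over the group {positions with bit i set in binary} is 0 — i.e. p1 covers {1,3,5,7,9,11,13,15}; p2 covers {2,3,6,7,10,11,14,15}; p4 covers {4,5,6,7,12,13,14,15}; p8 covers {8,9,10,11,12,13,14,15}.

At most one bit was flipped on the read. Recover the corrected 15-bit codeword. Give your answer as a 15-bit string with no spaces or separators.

s1 (pos 1,3,5,7,9,11,13,15): 0⊕0⊕1⊕0⊕0⊕0⊕1⊕1 = 1
s2 (pos 2,3,6,7,10,11,14,15): 1⊕0⊕1⊕0⊕0⊕0⊕0⊕1 = 1
s4 (pos 4,5,6,7,12,13,14,15): 1⊕1⊕1⊕0⊕0⊕1⊕0⊕1 = 1
s8 (pos 8,9,10,11,12,13,14,15): 0⊕0⊕0⊕0⊕0⊕1⊕0⊕1 = 0
Syndrome s8…s1 = 0111 → error at position 7.
Flip position 7: 010111000000101 → 010111100000101

010111100000101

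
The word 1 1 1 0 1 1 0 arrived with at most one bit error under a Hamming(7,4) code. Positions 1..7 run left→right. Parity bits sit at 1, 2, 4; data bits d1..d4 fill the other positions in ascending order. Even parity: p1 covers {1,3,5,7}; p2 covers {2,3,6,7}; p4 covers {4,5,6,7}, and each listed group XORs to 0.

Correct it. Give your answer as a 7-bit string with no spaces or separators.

s1 (pos 1,3,5,7): 1⊕1⊕1⊕0 = 1
s2 (pos 2,3,6,7): 1⊕1⊕1⊕0 = 1
s4 (pos 4,5,6,7): 0⊕1⊕1⊕0 = 0
Syndrome s4…s1 = 011 → error at position 3.
Flip position 3: 1110110 → 1100110

1100110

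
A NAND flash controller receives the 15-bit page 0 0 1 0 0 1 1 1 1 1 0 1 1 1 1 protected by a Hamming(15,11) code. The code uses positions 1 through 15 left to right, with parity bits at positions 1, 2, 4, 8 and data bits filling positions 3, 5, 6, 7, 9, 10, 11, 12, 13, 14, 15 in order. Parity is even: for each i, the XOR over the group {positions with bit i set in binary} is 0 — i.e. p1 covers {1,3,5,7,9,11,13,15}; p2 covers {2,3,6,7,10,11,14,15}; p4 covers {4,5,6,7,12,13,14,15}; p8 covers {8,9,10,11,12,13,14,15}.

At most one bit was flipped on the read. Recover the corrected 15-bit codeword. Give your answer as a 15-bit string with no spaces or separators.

s1 (pos 1,3,5,7,9,11,13,15): 0⊕1⊕0⊕1⊕1⊕0⊕1⊕1 = 1
s2 (pos 2,3,6,7,10,11,14,15): 0⊕1⊕1⊕1⊕1⊕0⊕1⊕1 = 0
s4 (pos 4,5,6,7,12,13,14,15): 0⊕0⊕1⊕1⊕1⊕1⊕1⊕1 = 0
s8 (pos 8,9,10,11,12,13,14,15): 1⊕1⊕1⊕0⊕1⊕1⊕1⊕1 = 1
Syndrome s8…s1 = 1001 → error at position 9.
Flip position 9: 001001111101111 → 001001110101111

001001110101111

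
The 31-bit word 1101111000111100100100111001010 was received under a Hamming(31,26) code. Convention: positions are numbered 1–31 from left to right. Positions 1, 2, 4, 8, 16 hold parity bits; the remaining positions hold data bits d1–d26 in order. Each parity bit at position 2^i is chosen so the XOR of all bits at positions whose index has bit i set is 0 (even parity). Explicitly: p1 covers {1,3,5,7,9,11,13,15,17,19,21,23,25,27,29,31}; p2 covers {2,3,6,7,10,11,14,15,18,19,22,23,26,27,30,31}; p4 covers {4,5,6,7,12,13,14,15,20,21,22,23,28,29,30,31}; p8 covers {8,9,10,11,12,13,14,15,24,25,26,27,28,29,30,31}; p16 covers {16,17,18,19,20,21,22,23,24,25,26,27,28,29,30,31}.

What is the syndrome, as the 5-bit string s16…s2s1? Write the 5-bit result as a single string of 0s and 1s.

10110

s1 (pos 1,3,5,7,9,11,13,15,17,19,21,23,25,27,29,31): 1⊕0⊕1⊕1⊕0⊕1⊕1⊕0⊕1⊕0⊕0⊕1⊕1⊕0⊕0⊕0 = 0
s2 (pos 2,3,6,7,10,11,14,15,18,19,22,23,26,27,30,31): 1⊕0⊕1⊕1⊕0⊕1⊕1⊕0⊕0⊕0⊕0⊕1⊕0⊕0⊕1⊕0 = 1
s4 (pos 4,5,6,7,12,13,14,15,20,21,22,23,28,29,30,31): 1⊕1⊕1⊕1⊕1⊕1⊕1⊕0⊕1⊕0⊕0⊕1⊕1⊕0⊕1⊕0 = 1
s8 (pos 8,9,10,11,12,13,14,15,24,25,26,27,28,29,30,31): 0⊕0⊕0⊕1⊕1⊕1⊕1⊕0⊕1⊕1⊕0⊕0⊕1⊕0⊕1⊕0 = 0
s16 (pos 16,17,18,19,20,21,22,23,24,25,26,27,28,29,30,31): 0⊕1⊕0⊕0⊕1⊕0⊕0⊕1⊕1⊕1⊕0⊕0⊕1⊕0⊕1⊕0 = 1
Syndrome s16…s1 = 10110 → error at position 22.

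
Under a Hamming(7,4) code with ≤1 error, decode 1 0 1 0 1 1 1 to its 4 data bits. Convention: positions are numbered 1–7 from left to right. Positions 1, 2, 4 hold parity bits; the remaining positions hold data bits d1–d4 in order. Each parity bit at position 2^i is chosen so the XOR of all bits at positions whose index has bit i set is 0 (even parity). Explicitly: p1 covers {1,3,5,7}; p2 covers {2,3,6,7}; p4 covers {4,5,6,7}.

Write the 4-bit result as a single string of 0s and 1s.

s1 (pos 1,3,5,7): 1⊕1⊕1⊕1 = 0
s2 (pos 2,3,6,7): 0⊕1⊕1⊕1 = 1
s4 (pos 4,5,6,7): 0⊕1⊕1⊕1 = 1
Syndrome s4…s1 = 110 → error at position 6.
Flip position 6: 1010111 → 1010101
Read data bits from positions 3,5,6,7: 1101

1101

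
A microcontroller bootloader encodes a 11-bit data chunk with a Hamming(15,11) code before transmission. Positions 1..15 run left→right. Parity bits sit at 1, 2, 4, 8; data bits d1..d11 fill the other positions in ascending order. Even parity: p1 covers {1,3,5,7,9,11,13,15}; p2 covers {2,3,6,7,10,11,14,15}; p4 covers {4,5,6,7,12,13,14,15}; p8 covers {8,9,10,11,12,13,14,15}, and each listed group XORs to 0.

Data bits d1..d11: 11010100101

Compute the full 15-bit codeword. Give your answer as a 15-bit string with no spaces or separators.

Place data at non-parity positions: p1 p2 1 p4 1 0 1 p8 0 1 0 0 1 0 1
p1 (pos 1,3,5,7,9,11,13,15): XOR of data positions = 1⊕1⊕1⊕0⊕0⊕1⊕1 = 1
p2 (pos 2,3,6,7,10,11,14,15): XOR of data positions = 1⊕0⊕1⊕1⊕0⊕0⊕1 = 0
p4 (pos 4,5,6,7,12,13,14,15): XOR of data positions = 1⊕0⊕1⊕0⊕1⊕0⊕1 = 0
p8 (pos 8,9,10,11,12,13,14,15): XOR of data positions = 0⊕1⊕0⊕0⊕1⊕0⊕1 = 1
Codeword: 101010110100101

101010110100101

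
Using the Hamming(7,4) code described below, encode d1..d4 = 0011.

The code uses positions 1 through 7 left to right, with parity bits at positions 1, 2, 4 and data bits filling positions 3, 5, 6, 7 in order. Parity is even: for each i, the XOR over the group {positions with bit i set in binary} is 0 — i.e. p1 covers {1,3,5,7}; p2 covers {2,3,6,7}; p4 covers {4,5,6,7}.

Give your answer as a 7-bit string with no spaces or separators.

1000011

Place data at non-parity positions: p1 p2 0 p4 0 1 1
p1 (pos 1,3,5,7): XOR of data positions = 0⊕0⊕1 = 1
p2 (pos 2,3,6,7): XOR of data positions = 0⊕1⊕1 = 0
p4 (pos 4,5,6,7): XOR of data positions = 0⊕1⊕1 = 0
Codeword: 1000011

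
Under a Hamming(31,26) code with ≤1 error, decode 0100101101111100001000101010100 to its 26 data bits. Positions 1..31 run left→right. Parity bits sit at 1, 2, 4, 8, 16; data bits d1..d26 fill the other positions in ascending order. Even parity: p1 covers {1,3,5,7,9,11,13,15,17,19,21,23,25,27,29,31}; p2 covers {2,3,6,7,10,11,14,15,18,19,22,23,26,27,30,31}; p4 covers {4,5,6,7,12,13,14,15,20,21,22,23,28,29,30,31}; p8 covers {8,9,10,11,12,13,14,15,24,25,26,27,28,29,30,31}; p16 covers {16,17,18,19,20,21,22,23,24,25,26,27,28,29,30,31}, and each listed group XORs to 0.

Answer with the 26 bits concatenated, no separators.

s1 (pos 1,3,5,7,9,11,13,15,17,19,21,23,25,27,29,31): 0⊕0⊕1⊕1⊕0⊕1⊕1⊕0⊕0⊕1⊕0⊕1⊕1⊕1⊕1⊕0 = 1
s2 (pos 2,3,6,7,10,11,14,15,18,19,22,23,26,27,30,31): 1⊕0⊕0⊕1⊕1⊕1⊕1⊕0⊕0⊕1⊕0⊕1⊕0⊕1⊕0⊕0 = 0
s4 (pos 4,5,6,7,12,13,14,15,20,21,22,23,28,29,30,31): 0⊕1⊕0⊕1⊕1⊕1⊕1⊕0⊕0⊕0⊕0⊕1⊕0⊕1⊕0⊕0 = 1
s8 (pos 8,9,10,11,12,13,14,15,24,25,26,27,28,29,30,31): 1⊕0⊕1⊕1⊕1⊕1⊕1⊕0⊕0⊕1⊕0⊕1⊕0⊕1⊕0⊕0 = 1
s16 (pos 16,17,18,19,20,21,22,23,24,25,26,27,28,29,30,31): 0⊕0⊕0⊕1⊕0⊕0⊕0⊕1⊕0⊕1⊕0⊕1⊕0⊕1⊕0⊕0 = 1
Syndrome s16…s1 = 11101 → error at position 29.
Flip position 29: 0100101101111100001000101010100 → 0100101101111100001000101010000
Read data bits from positions 3,5,6,7,9,10,11,12,13,14,15,17,18,19,20,21,22,23,24,25,26,27,28,29,30,31: 01010111110001000101010000

01010111110001000101010000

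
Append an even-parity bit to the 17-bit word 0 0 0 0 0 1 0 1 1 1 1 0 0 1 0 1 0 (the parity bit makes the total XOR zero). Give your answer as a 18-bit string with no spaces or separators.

XOR of the 17 data bits: 0⊕0⊕0⊕0⊕0⊕1⊕0⊕1⊕1⊕1⊕1⊕0⊕0⊕1⊕0⊕1⊕0 = 1
Parity bit = 1 (so all 18 bits XOR to 0).

000001011110010101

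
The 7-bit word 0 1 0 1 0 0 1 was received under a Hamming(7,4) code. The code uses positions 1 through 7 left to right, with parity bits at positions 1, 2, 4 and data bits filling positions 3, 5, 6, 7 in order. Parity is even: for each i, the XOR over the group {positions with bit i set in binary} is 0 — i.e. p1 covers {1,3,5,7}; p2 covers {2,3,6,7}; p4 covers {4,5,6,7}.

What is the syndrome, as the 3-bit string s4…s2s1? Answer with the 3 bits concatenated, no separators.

001

s1 (pos 1,3,5,7): 0⊕0⊕0⊕1 = 1
s2 (pos 2,3,6,7): 1⊕0⊕0⊕1 = 0
s4 (pos 4,5,6,7): 1⊕0⊕0⊕1 = 0
Syndrome s4…s1 = 001 → error at position 1.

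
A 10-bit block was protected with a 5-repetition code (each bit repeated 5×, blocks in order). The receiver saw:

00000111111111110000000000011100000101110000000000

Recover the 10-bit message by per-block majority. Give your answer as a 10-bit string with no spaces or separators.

0110010100

Block 1 (00000): 0 ones → 0
Block 2 (11111): 5 ones → 1
Block 3 (11111): 5 ones → 1
Block 4 (10000): 1 one → 0
Block 5 (00000): 0 ones → 0
Block 6 (00111): 3 ones → 1
Block 7 (00000): 0 ones → 0
Block 8 (10111): 4 ones → 1
Block 9 (00000): 0 ones → 0
Block 10 (00000): 0 ones → 0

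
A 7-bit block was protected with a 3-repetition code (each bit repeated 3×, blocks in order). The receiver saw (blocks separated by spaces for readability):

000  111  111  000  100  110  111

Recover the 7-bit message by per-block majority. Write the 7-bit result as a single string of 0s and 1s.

0110011

Block 1 (000): 0 ones → 0
Block 2 (111): 3 ones → 1
Block 3 (111): 3 ones → 1
Block 4 (000): 0 ones → 0
Block 5 (100): 1 one → 0
Block 6 (110): 2 ones → 1
Block 7 (111): 3 ones → 1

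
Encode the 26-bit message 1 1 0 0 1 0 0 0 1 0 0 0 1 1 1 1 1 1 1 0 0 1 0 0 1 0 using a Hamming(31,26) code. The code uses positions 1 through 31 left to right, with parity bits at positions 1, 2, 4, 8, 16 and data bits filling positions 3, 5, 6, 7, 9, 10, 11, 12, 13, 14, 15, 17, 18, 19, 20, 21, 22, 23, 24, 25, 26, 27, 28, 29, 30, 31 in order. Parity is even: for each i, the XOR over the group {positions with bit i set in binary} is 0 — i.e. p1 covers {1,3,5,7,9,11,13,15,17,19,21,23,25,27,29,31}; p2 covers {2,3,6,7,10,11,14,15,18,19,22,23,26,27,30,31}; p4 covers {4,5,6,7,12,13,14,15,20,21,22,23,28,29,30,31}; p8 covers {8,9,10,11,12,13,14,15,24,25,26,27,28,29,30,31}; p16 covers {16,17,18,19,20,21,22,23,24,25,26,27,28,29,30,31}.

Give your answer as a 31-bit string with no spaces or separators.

0111100110001001011111110010010

Place data at non-parity positions: p1 p2 1 p4 1 0 0 p8 1 0 0 0 1 0 0 p16 0 1 1 1 1 1 1 1 0 0 1 0 0 1 0
p1 (pos 1,3,5,7,9,11,13,15,17,19,21,23,25,27,29,31): XOR of data positions = 1⊕1⊕0⊕1⊕0⊕1⊕0⊕0⊕1⊕1⊕1⊕0⊕1⊕0⊕0 = 0
p2 (pos 2,3,6,7,10,11,14,15,18,19,22,23,26,27,30,31): XOR of data positions = 1⊕0⊕0⊕0⊕0⊕0⊕0⊕1⊕1⊕1⊕1⊕0⊕1⊕1⊕0 = 1
p4 (pos 4,5,6,7,12,13,14,15,20,21,22,23,28,29,30,31): XOR of data positions = 1⊕0⊕0⊕0⊕1⊕0⊕0⊕1⊕1⊕1⊕1⊕0⊕0⊕1⊕0 = 1
p8 (pos 8,9,10,11,12,13,14,15,24,25,26,27,28,29,30,31): XOR of data positions = 1⊕0⊕0⊕0⊕1⊕0⊕0⊕1⊕0⊕0⊕1⊕0⊕0⊕1⊕0 = 1
p16 (pos 16,17,18,19,20,21,22,23,24,25,26,27,28,29,30,31): XOR of data positions = 0⊕1⊕1⊕1⊕1⊕1⊕1⊕1⊕0⊕0⊕1⊕0⊕0⊕1⊕0 = 1
Codeword: 0111100110001001011111110010010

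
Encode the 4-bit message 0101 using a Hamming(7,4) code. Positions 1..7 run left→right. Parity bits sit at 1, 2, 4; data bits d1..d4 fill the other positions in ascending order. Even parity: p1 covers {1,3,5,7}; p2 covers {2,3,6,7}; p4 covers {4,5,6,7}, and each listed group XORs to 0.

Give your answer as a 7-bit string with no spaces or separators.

Place data at non-parity positions: p1 p2 0 p4 1 0 1
p1 (pos 1,3,5,7): XOR of data positions = 0⊕1⊕1 = 0
p2 (pos 2,3,6,7): XOR of data positions = 0⊕0⊕1 = 1
p4 (pos 4,5,6,7): XOR of data positions = 1⊕0⊕1 = 0
Codeword: 0100101

0100101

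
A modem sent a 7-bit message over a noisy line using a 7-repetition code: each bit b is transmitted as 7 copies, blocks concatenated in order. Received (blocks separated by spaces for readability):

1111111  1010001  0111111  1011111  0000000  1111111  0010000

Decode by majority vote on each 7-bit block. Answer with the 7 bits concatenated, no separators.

Block 1 (1111111): 7 ones → 1
Block 2 (1010001): 3 ones → 0
Block 3 (0111111): 6 ones → 1
Block 4 (1011111): 6 ones → 1
Block 5 (0000000): 0 ones → 0
Block 6 (1111111): 7 ones → 1
Block 7 (0010000): 1 one → 0

1011010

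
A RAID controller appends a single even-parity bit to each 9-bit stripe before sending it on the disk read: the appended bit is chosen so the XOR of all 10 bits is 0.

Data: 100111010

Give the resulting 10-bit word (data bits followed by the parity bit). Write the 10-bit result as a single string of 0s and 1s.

XOR of the 9 data bits: 1⊕0⊕0⊕1⊕1⊕1⊕0⊕1⊕0 = 1
Parity bit = 1 (so all 10 bits XOR to 0).

1001110101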